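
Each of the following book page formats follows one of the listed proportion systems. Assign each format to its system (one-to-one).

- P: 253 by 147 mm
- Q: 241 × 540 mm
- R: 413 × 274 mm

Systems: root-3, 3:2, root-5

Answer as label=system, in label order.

P=root-3, Q=root-5, R=3:2

P = 253/147 ≈ 1.721 → root-3 (1.732)
Q = 540/241 ≈ 2.241 → root-5 (2.236)
R = 413/274 ≈ 1.507 → 3:2 (1.500)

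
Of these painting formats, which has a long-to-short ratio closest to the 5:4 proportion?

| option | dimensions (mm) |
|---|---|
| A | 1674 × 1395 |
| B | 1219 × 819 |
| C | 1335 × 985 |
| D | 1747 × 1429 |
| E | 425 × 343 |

E

Target 5:4 ≈ 1.250.
A: 1.200 (Δ0.050)  B: 1.488 (Δ0.238)  C: 1.355 (Δ0.105)  D: 1.223 (Δ0.027)  E: 1.239 (Δ0.011)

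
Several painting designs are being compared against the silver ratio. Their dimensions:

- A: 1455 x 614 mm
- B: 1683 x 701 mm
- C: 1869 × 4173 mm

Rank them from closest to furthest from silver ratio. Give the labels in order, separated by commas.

B, A, C

Ratios: A = 1455 / 614 ≈ 2.370; B = 1683 / 701 ≈ 2.401; C = 4173 / 1869 ≈ 2.233.
|Δ from 2.414|: A 0.044; B 0.013; C 0.181.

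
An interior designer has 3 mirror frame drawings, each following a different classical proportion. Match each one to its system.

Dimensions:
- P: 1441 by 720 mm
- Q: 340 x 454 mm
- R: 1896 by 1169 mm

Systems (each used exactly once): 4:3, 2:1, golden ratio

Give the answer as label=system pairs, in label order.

P=2:1, Q=4:3, R=golden ratio

Ratios: P ≈ 2.001; Q ≈ 1.335; R ≈ 1.622.
Targets: 4:3 ≈ 1.333; 2:1 ≈ 2.000; golden ratio ≈ 1.618.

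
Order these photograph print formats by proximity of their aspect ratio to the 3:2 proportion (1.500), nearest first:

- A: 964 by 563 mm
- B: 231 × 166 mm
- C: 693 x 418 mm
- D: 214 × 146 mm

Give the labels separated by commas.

Ratios: A = 964 / 563 ≈ 1.712; B = 231 / 166 ≈ 1.392; C = 693 / 418 ≈ 1.658; D = 214 / 146 ≈ 1.466.
|Δ from 1.500|: A 0.212; B 0.108; C 0.158; D 0.034.

D, B, C, A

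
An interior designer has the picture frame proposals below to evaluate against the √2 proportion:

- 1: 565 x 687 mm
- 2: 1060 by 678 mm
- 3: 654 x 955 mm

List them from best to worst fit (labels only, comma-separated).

3, 2, 1

1: 687/565 ≈ 1.216 → |1.216 − 1.414| = 0.198
2: 1060/678 ≈ 1.563 → |1.563 − 1.414| = 0.149
3: 955/654 ≈ 1.460 → |1.460 − 1.414| = 0.046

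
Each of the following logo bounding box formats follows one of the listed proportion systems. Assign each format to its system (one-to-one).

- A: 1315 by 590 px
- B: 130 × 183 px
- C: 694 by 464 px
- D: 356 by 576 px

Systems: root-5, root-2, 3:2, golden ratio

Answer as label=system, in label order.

A = 1315/590 ≈ 2.229 → root-5 (2.236)
B = 183/130 ≈ 1.408 → root-2 (1.414)
C = 694/464 ≈ 1.496 → 3:2 (1.500)
D = 576/356 ≈ 1.618 → golden ratio (1.618)

A=root-5, B=root-2, C=3:2, D=golden ratio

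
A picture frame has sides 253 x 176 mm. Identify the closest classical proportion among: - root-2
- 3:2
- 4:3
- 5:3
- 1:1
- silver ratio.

Ratio = 253 / 176 ≈ 1.438.
Distances: root-2 1.414 (Δ 0.024); 3:2 1.500 (Δ 0.062); 4:3 1.333 (Δ 0.105); 5:3 1.667 (Δ 0.229); 1:1 1.000 (Δ 0.438); silver ratio 2.414 (Δ 0.976).

root-2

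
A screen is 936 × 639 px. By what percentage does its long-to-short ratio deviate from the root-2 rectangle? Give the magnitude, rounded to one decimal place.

Ratio = 936 / 639 ≈ 1.4648.
Ideal root-2 ≈ 1.4142. |1.4648 − 1.4142| / 1.4142 ≈ 3.58% → 3.6%.

3.6%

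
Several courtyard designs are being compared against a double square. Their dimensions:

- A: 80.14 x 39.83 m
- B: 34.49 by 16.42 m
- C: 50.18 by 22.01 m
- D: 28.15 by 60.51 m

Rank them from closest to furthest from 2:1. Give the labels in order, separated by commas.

A: 80.14/39.83 ≈ 2.012 → |2.012 − 2.000| = 0.012
B: 34.49/16.42 ≈ 2.100 → |2.100 − 2.000| = 0.100
C: 50.18/22.01 ≈ 2.280 → |2.280 − 2.000| = 0.280
D: 60.51/28.15 ≈ 2.150 → |2.150 − 2.000| = 0.150

A, B, D, C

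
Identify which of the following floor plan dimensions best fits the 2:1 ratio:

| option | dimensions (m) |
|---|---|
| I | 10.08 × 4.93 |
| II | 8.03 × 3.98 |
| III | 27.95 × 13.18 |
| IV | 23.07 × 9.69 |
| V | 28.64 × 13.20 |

Target 2:1 ≈ 2.000.
I: 2.045 (Δ0.045)  II: 2.018 (Δ0.018)  III: 2.121 (Δ0.121)  IV: 2.381 (Δ0.381)  V: 2.170 (Δ0.170)

II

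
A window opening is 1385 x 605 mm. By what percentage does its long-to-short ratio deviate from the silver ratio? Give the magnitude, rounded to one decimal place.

Ratio = 1385 / 605 ≈ 2.2893.
Ideal silver ratio ≈ 2.4142. |2.2893 − 2.4142| / 2.4142 ≈ 5.17% → 5.2%.

5.2%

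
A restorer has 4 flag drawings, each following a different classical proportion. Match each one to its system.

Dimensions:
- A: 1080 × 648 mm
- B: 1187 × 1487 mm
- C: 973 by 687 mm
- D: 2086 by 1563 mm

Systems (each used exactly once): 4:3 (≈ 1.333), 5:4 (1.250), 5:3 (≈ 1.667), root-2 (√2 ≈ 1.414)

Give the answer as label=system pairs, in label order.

A = 1080/648 ≈ 1.667 → 5:3 (1.667)
B = 1487/1187 ≈ 1.253 → 5:4 (1.250)
C = 973/687 ≈ 1.416 → root-2 (1.414)
D = 2086/1563 ≈ 1.335 → 4:3 (1.333)

A=5:3, B=5:4, C=root-2, D=4:3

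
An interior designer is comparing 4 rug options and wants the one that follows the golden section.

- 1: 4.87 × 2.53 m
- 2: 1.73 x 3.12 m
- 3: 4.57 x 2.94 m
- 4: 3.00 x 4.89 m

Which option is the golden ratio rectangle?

4

Ratios (long/short): 1 ≈ 1.925; 2 ≈ 1.803; 3 ≈ 1.554; 4 ≈ 1.630.
golden ratio ≈ 1.618; option 4 is nearest (Δ 0.012).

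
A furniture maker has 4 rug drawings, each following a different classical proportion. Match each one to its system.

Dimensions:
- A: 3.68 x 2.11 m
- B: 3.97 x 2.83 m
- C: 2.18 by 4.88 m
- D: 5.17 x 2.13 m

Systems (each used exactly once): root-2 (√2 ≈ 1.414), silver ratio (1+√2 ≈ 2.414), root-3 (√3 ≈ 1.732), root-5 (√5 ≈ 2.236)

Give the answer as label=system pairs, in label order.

A=root-3, B=root-2, C=root-5, D=silver ratio

A = 3.68/2.11 ≈ 1.744 → root-3 (1.732)
B = 3.97/2.83 ≈ 1.403 → root-2 (1.414)
C = 4.88/2.18 ≈ 2.239 → root-5 (2.236)
D = 5.17/2.13 ≈ 2.427 → silver ratio (2.414)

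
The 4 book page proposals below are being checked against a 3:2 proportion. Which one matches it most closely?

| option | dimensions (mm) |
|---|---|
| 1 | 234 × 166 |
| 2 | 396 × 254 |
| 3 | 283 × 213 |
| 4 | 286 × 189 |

Target 3:2 ≈ 1.500.
1: 1.410 (Δ0.090)  2: 1.559 (Δ0.059)  3: 1.329 (Δ0.171)  4: 1.513 (Δ0.013)

4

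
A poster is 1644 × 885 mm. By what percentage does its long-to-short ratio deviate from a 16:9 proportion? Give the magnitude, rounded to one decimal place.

4.5%

Ratio = 1644 / 885 ≈ 1.8576.
Ideal 16:9 ≈ 1.7778. |1.8576 − 1.7778| / 1.7778 ≈ 4.49% → 4.5%.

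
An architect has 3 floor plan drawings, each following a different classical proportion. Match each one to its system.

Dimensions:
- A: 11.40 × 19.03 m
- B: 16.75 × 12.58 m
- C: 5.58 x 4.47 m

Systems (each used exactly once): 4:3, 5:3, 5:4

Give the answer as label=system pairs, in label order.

A=5:3, B=4:3, C=5:4

Ratios: A ≈ 1.669; B ≈ 1.331; C ≈ 1.248.
Targets: 4:3 ≈ 1.333; 5:3 ≈ 1.667; 5:4 ≈ 1.250.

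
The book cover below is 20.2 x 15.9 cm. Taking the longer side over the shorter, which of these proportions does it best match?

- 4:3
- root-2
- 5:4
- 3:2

5:4

20.2/15.9 ≈ 1.270. Nearest candidates are 5:4 (1.250, off by 0.020) and 4:3 (1.333, off by 0.063).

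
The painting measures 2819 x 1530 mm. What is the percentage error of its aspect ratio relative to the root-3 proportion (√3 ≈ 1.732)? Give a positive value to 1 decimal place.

Ratio = 2819 / 1530 ≈ 1.8425.
Ideal root-3 ≈ 1.7321. |1.8425 − 1.7321| / 1.7321 ≈ 6.37% → 6.4%.

6.4%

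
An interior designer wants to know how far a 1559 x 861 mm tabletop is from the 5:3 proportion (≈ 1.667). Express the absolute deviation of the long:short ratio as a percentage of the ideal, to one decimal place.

8.6%

Ratio = 1559 / 861 ≈ 1.8107.
Ideal 5:3 ≈ 1.6667. |1.8107 − 1.6667| / 1.6667 ≈ 8.64% → 8.6%.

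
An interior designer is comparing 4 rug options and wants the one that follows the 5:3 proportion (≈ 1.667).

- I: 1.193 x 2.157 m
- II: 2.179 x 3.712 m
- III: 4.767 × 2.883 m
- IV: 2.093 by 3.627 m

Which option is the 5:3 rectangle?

III

Ratios (long/short): I ≈ 1.808; II ≈ 1.704; III ≈ 1.653; IV ≈ 1.733.
5:3 ≈ 1.667; option III is nearest (Δ 0.014).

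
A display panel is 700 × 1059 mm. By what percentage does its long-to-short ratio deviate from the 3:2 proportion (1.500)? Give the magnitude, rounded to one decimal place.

0.9%

Ratio = 1059 / 700 ≈ 1.5129.
Ideal 3:2 = 1.5000. |1.5129 − 1.5000| / 1.5000 ≈ 0.86% → 0.9%.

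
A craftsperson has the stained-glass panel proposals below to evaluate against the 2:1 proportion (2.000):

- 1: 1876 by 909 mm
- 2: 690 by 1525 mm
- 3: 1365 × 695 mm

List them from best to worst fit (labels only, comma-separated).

Ratios: 1 = 1876 / 909 ≈ 2.064; 2 = 1525 / 690 ≈ 2.210; 3 = 1365 / 695 ≈ 1.964.
|Δ from 2.000|: 1 0.064; 2 0.210; 3 0.036.

3, 1, 2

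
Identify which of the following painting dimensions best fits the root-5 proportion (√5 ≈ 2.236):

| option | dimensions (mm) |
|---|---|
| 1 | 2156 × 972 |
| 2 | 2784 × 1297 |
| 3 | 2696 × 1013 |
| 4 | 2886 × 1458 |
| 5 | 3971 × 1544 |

Target root-5 ≈ 2.236.
1: 2.218 (Δ0.018)  2: 2.146 (Δ0.090)  3: 2.661 (Δ0.425)  4: 1.979 (Δ0.257)  5: 2.572 (Δ0.336)

1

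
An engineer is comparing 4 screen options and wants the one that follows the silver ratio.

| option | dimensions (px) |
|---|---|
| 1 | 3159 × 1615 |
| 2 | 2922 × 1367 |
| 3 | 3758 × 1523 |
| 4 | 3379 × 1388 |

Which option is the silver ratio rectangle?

Target silver ratio ≈ 2.414.
1: 1.956 (Δ0.458)  2: 2.138 (Δ0.276)  3: 2.467 (Δ0.053)  4: 2.434 (Δ0.020)

4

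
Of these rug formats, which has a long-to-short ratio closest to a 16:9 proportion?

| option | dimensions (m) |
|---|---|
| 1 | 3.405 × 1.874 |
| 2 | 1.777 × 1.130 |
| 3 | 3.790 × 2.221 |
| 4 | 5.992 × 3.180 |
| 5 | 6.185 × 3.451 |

Ratios (long/short): 1 ≈ 1.817; 2 ≈ 1.573; 3 ≈ 1.706; 4 ≈ 1.884; 5 ≈ 1.792.
16:9 ≈ 1.778; option 5 is nearest (Δ 0.014).

5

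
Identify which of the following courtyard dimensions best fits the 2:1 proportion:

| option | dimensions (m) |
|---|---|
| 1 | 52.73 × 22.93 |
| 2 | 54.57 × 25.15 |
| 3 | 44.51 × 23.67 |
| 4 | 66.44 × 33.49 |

Ratios (long/short): 1 ≈ 2.300; 2 ≈ 2.170; 3 ≈ 1.880; 4 ≈ 1.984.
2:1 ≈ 2.000; option 4 is nearest (Δ 0.016).

4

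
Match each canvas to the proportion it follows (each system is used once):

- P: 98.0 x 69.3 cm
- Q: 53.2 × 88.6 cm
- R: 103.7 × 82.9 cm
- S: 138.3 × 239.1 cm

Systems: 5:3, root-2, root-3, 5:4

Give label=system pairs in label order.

P = 98.0/69.3 ≈ 1.414 → root-2 (1.414)
Q = 88.6/53.2 ≈ 1.665 → 5:3 (1.667)
R = 103.7/82.9 ≈ 1.251 → 5:4 (1.250)
S = 239.1/138.3 ≈ 1.729 → root-3 (1.732)

P=root-2, Q=5:3, R=5:4, S=root-3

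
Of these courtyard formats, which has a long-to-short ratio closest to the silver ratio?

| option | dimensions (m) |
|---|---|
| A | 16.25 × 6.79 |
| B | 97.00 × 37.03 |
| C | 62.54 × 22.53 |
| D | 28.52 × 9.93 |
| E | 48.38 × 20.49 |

Target silver ratio ≈ 2.414.
A: 2.393 (Δ0.021)  B: 2.619 (Δ0.205)  C: 2.776 (Δ0.362)  D: 2.872 (Δ0.458)  E: 2.361 (Δ0.053)

A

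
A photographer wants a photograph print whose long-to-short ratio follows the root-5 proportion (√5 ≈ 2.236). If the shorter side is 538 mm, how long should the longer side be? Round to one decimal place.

1203.0 mm

root-5 ≈ 2.23607.
Longer side = 538 × 2.23607 ≈ 1203.006 → 1203.0 mm.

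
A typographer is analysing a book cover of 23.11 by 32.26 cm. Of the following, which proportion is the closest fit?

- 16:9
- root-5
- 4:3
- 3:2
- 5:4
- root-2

root-2

32.26/23.11 ≈ 1.396. Nearest candidates are root-2 (1.414, off by 0.018) and 4:3 (1.333, off by 0.063).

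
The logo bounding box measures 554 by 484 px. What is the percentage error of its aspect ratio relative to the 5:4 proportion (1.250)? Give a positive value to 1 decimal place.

Ratio = 554 / 484 ≈ 1.1446.
Ideal 5:4 = 1.2500. |1.1446 − 1.2500| / 1.2500 ≈ 8.43% → 8.4%.

8.4%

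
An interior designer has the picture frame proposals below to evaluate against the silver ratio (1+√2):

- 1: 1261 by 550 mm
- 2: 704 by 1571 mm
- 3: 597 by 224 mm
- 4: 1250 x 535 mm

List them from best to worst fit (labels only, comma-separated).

4, 1, 2, 3

1: 1261/550 ≈ 2.293 → |2.293 − 2.414| = 0.121
2: 1571/704 ≈ 2.232 → |2.232 − 2.414| = 0.182
3: 597/224 ≈ 2.665 → |2.665 − 2.414| = 0.251
4: 1250/535 ≈ 2.336 → |2.336 − 2.414| = 0.078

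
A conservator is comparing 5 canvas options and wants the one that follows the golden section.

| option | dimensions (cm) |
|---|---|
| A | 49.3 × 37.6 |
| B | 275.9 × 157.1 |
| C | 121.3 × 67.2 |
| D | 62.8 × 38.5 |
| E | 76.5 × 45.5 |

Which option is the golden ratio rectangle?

Ratios (long/short): A ≈ 1.311; B ≈ 1.756; C ≈ 1.805; D ≈ 1.631; E ≈ 1.681.
golden ratio ≈ 1.618; option D is nearest (Δ 0.013).

D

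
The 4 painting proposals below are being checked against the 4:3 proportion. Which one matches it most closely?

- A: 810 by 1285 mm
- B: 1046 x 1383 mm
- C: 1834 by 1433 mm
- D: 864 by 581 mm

B

Ratios (long/short): A ≈ 1.586; B ≈ 1.322; C ≈ 1.280; D ≈ 1.487.
4:3 ≈ 1.333; option B is nearest (Δ 0.011).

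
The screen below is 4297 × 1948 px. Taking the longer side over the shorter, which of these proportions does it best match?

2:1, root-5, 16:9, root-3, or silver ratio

root-5

Ratio = 4297 / 1948 ≈ 2.206.
Distances: 2:1 2.000 (Δ 0.206); root-5 2.236 (Δ 0.030); 16:9 1.778 (Δ 0.428); root-3 1.732 (Δ 0.474); silver ratio 2.414 (Δ 0.208).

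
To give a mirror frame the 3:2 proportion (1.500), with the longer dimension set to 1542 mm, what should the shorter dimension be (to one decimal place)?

3:2 = 1.50000.
Shorter side = 1542 ÷ 1.50000 ≈ 1028.000 → 1028.0 mm.

1028.0 mm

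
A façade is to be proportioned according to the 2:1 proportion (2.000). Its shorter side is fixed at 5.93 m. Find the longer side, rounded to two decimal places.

11.86 m

2:1 = 2.00000.
Longer side = 5.93 × 2.00000 ≈ 11.8600 → 11.86 m.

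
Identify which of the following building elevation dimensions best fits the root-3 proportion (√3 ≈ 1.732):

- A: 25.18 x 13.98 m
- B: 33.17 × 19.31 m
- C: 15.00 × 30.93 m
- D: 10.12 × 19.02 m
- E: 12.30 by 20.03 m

B

Target root-3 ≈ 1.732.
A: 1.801 (Δ0.069)  B: 1.718 (Δ0.014)  C: 2.062 (Δ0.330)  D: 1.879 (Δ0.147)  E: 1.628 (Δ0.104)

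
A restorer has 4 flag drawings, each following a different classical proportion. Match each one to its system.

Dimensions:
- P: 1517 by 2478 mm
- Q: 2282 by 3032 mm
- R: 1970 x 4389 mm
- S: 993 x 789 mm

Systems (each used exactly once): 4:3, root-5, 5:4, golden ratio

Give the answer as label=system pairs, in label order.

Ratios: P ≈ 1.633; Q ≈ 1.329; R ≈ 2.228; S ≈ 1.259.
Targets: 4:3 ≈ 1.333; root-5 ≈ 2.236; 5:4 ≈ 1.250; golden ratio ≈ 1.618.

P=golden ratio, Q=4:3, R=root-5, S=5:4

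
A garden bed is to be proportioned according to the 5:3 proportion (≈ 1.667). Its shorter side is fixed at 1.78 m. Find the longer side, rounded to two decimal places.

2.97 m

5:3 ≈ 1.66667.
Longer side = 1.78 × 1.66667 ≈ 2.9667 → 2.97 m.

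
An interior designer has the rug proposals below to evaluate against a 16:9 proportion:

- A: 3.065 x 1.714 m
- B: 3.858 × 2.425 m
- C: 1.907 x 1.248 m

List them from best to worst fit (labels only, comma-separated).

Ratios: A = 3.065 / 1.714 ≈ 1.788; B = 3.858 / 2.425 ≈ 1.591; C = 1.907 / 1.248 ≈ 1.528.
|Δ from 1.778|: A 0.010; B 0.187; C 0.250.

A, B, C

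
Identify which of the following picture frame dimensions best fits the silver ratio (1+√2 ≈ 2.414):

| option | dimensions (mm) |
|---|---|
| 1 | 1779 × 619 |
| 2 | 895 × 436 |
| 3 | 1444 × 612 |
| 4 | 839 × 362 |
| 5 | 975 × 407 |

Target silver ratio ≈ 2.414.
1: 2.874 (Δ0.460)  2: 2.053 (Δ0.361)  3: 2.359 (Δ0.055)  4: 2.318 (Δ0.096)  5: 2.396 (Δ0.018)

5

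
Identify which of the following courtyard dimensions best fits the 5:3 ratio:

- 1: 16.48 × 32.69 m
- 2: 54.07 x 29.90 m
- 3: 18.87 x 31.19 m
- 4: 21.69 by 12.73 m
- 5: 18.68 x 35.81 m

3

Ratios (long/short): 1 ≈ 1.984; 2 ≈ 1.808; 3 ≈ 1.653; 4 ≈ 1.704; 5 ≈ 1.917.
5:3 ≈ 1.667; option 3 is nearest (Δ 0.014).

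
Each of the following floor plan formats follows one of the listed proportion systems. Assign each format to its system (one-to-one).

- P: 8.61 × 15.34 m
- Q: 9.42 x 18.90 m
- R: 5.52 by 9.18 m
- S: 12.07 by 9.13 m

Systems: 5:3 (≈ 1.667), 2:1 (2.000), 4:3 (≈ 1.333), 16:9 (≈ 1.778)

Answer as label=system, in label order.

P = 15.34/8.61 ≈ 1.782 → 16:9 (1.778)
Q = 18.90/9.42 ≈ 2.006 → 2:1 (2.000)
R = 9.18/5.52 ≈ 1.663 → 5:3 (1.667)
S = 12.07/9.13 ≈ 1.322 → 4:3 (1.333)

P=16:9, Q=2:1, R=5:3, S=4:3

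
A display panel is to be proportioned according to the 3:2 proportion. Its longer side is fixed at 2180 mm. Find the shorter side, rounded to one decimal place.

1453.3 mm

3:2 = 1.50000.
Shorter side = 2180 ÷ 1.50000 ≈ 1453.333 → 1453.3 mm.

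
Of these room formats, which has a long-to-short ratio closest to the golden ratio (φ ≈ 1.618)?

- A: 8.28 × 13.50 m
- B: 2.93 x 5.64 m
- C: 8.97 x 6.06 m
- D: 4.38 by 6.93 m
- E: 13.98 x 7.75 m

A

Target golden ratio ≈ 1.618.
A: 1.630 (Δ0.012)  B: 1.925 (Δ0.307)  C: 1.480 (Δ0.138)  D: 1.582 (Δ0.036)  E: 1.804 (Δ0.186)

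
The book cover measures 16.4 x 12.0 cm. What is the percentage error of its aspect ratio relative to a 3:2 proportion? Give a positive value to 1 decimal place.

Ratio = 16.4 / 12.0 ≈ 1.3667.
Ideal 3:2 = 1.5000. |1.3667 − 1.5000| / 1.5000 ≈ 8.89% → 8.9%.

8.9%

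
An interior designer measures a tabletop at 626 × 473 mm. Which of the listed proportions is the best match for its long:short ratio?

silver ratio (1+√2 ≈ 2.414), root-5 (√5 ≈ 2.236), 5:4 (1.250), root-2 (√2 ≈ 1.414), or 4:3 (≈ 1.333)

Ratio = 626 / 473 ≈ 1.323.
Distances: silver ratio 2.414 (Δ 1.091); root-5 2.236 (Δ 0.913); 5:4 1.250 (Δ 0.073); root-2 1.414 (Δ 0.091); 4:3 1.333 (Δ 0.010).

4:3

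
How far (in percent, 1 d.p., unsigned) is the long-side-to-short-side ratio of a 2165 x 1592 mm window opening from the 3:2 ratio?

9.3%

Ratio = 2165 / 1592 ≈ 1.3599.
Ideal 3:2 = 1.5000. |1.3599 − 1.5000| / 1.5000 ≈ 9.34% → 9.3%.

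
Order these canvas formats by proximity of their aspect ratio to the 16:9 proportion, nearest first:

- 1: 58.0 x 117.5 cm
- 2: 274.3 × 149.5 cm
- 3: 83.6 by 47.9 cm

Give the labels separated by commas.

Ratios: 1 = 117.5 / 58.0 ≈ 2.026; 2 = 274.3 / 149.5 ≈ 1.835; 3 = 83.6 / 47.9 ≈ 1.745.
|Δ from 1.778|: 1 0.248; 2 0.057; 3 0.033.

3, 2, 1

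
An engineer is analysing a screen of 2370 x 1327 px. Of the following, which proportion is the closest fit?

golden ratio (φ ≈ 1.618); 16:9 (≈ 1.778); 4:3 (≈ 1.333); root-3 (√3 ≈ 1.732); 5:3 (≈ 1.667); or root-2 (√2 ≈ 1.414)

16:9

Ratio = 2370 / 1327 ≈ 1.786.
Distances: golden ratio 1.618 (Δ 0.168); 16:9 1.778 (Δ 0.008); 4:3 1.333 (Δ 0.453); root-3 1.732 (Δ 0.054); 5:3 1.667 (Δ 0.119); root-2 1.414 (Δ 0.372).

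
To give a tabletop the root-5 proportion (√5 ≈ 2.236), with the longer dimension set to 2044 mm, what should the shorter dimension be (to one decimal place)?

root-5 ≈ 2.23607.
Shorter side = 2044 ÷ 2.23607 ≈ 914.104 → 914.1 mm.

914.1 mm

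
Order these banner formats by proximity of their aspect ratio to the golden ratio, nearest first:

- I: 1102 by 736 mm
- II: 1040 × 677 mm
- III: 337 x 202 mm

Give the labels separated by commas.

Ratios: I = 1102 / 736 ≈ 1.497; II = 1040 / 677 ≈ 1.536; III = 337 / 202 ≈ 1.668.
|Δ from 1.618|: I 0.121; II 0.082; III 0.050.

III, II, I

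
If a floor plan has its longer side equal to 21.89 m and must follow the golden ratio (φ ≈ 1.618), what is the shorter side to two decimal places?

13.53 m

golden ratio ≈ 1.61803.
Shorter side = 21.89 ÷ 1.61803 ≈ 13.5288 → 13.53 m.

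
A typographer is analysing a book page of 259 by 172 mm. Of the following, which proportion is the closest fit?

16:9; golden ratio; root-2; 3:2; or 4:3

3:2

Ratio = 259 / 172 ≈ 1.506.
Distances: 16:9 1.778 (Δ 0.272); golden ratio 1.618 (Δ 0.112); root-2 1.414 (Δ 0.092); 3:2 1.500 (Δ 0.006); 4:3 1.333 (Δ 0.173).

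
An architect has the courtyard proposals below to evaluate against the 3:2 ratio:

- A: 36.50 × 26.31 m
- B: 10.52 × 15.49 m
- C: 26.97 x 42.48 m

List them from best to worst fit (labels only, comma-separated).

B, C, A

A: 36.50/26.31 ≈ 1.387 → |1.387 − 1.500| = 0.113
B: 15.49/10.52 ≈ 1.472 → |1.472 − 1.500| = 0.028
C: 42.48/26.97 ≈ 1.575 → |1.575 − 1.500| = 0.075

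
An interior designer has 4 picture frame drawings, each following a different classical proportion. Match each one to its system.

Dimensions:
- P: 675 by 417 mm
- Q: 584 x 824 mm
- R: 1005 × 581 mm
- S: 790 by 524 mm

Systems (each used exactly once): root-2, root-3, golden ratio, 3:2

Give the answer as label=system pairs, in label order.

P=golden ratio, Q=root-2, R=root-3, S=3:2

Ratios: P ≈ 1.619; Q ≈ 1.411; R ≈ 1.730; S ≈ 1.508.
Targets: root-2 ≈ 1.414; root-3 ≈ 1.732; golden ratio ≈ 1.618; 3:2 ≈ 1.500.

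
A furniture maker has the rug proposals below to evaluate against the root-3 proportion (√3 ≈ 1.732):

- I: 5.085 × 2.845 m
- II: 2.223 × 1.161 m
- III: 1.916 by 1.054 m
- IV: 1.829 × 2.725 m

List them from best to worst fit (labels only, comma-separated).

Ratios: I = 5.085 / 2.845 ≈ 1.787; II = 2.223 / 1.161 ≈ 1.915; III = 1.916 / 1.054 ≈ 1.818; IV = 2.725 / 1.829 ≈ 1.490.
|Δ from 1.732|: I 0.055; II 0.183; III 0.086; IV 0.242.

I, III, II, IV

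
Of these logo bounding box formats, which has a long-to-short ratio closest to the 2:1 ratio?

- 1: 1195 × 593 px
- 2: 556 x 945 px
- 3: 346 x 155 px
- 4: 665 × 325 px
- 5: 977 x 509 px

1

Target 2:1 ≈ 2.000.
1: 2.015 (Δ0.015)  2: 1.700 (Δ0.300)  3: 2.232 (Δ0.232)  4: 2.046 (Δ0.046)  5: 1.919 (Δ0.081)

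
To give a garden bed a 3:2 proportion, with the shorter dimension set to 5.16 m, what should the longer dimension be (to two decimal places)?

7.74 m

3:2 = 1.50000.
Longer side = 5.16 × 1.50000 ≈ 7.7400 → 7.74 m.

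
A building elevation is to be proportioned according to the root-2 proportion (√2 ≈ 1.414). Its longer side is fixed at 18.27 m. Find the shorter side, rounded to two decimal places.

root-2 ≈ 1.41421.
Shorter side = 18.27 ÷ 1.41421 ≈ 12.9189 → 12.92 m.

12.92 m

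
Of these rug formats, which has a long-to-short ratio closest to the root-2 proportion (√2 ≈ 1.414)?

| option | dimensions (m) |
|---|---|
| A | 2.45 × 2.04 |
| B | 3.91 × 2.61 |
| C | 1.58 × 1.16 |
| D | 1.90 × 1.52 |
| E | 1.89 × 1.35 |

Ratios (long/short): A ≈ 1.201; B ≈ 1.498; C ≈ 1.362; D ≈ 1.250; E ≈ 1.400.
root-2 ≈ 1.414; option E is nearest (Δ 0.014).

E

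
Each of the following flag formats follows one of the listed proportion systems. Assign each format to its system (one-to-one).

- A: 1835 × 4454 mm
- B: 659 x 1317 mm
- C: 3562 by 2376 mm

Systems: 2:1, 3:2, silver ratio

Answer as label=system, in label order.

A = 4454/1835 ≈ 2.427 → silver ratio (2.414)
B = 1317/659 ≈ 1.998 → 2:1 (2.000)
C = 3562/2376 ≈ 1.499 → 3:2 (1.500)

A=silver ratio, B=2:1, C=3:2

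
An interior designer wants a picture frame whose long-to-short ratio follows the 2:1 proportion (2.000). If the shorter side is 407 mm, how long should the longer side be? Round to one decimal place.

814.0 mm

2:1 = 2.00000.
Longer side = 407 × 2.00000 ≈ 814.000 → 814.0 mm.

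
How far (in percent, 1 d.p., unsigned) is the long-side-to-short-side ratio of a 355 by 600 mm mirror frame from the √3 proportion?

2.4%

Ratio = 600 / 355 ≈ 1.6901.
Ideal root-3 ≈ 1.7321. |1.6901 − 1.7321| / 1.7321 ≈ 2.42% → 2.4%.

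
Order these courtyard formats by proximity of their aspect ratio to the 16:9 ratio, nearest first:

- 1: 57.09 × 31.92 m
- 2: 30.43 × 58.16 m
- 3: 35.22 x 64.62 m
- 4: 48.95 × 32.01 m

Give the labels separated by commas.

1, 3, 2, 4

1: 57.09/31.92 ≈ 1.789 → |1.789 − 1.778| = 0.011
2: 58.16/30.43 ≈ 1.911 → |1.911 − 1.778| = 0.133
3: 64.62/35.22 ≈ 1.835 → |1.835 − 1.778| = 0.057
4: 48.95/32.01 ≈ 1.529 → |1.529 − 1.778| = 0.249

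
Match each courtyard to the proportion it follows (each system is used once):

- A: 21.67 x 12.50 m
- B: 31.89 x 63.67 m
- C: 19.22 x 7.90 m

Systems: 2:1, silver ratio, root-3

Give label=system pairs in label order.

A = 21.67/12.50 ≈ 1.734 → root-3 (1.732)
B = 63.67/31.89 ≈ 1.997 → 2:1 (2.000)
C = 19.22/7.90 ≈ 2.433 → silver ratio (2.414)

A=root-3, B=2:1, C=silver ratio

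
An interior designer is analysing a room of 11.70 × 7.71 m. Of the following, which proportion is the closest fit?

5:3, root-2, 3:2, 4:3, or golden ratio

3:2

Ratio = 11.70 / 7.71 ≈ 1.518.
Distances: 5:3 1.667 (Δ 0.149); root-2 1.414 (Δ 0.104); 3:2 1.500 (Δ 0.018); 4:3 1.333 (Δ 0.185); golden ratio 1.618 (Δ 0.100).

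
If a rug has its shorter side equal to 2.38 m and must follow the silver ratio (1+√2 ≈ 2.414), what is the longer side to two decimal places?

5.75 m

silver ratio ≈ 2.41421.
Longer side = 2.38 × 2.41421 ≈ 5.7458 → 5.75 m.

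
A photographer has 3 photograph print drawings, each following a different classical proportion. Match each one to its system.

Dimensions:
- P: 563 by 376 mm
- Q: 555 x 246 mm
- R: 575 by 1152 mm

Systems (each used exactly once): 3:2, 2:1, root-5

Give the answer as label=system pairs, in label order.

Ratios: P ≈ 1.497; Q ≈ 2.256; R ≈ 2.003.
Targets: 3:2 ≈ 1.500; 2:1 ≈ 2.000; root-5 ≈ 2.236.

P=3:2, Q=root-5, R=2:1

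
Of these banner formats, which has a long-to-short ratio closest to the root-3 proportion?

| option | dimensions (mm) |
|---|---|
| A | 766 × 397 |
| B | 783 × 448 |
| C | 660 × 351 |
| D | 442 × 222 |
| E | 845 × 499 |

B

Ratios (long/short): A ≈ 1.929; B ≈ 1.748; C ≈ 1.880; D ≈ 1.991; E ≈ 1.693.
root-3 ≈ 1.732; option B is nearest (Δ 0.016).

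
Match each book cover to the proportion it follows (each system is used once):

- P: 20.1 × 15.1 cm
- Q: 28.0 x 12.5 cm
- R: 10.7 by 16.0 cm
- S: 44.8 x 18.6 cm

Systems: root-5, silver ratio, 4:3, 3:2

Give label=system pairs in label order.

P=4:3, Q=root-5, R=3:2, S=silver ratio

P = 20.1/15.1 ≈ 1.331 → 4:3 (1.333)
Q = 28.0/12.5 ≈ 2.240 → root-5 (2.236)
R = 16.0/10.7 ≈ 1.495 → 3:2 (1.500)
S = 44.8/18.6 ≈ 2.409 → silver ratio (2.414)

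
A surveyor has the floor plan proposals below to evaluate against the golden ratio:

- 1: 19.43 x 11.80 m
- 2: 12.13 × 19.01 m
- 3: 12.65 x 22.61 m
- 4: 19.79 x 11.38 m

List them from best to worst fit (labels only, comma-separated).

1, 2, 4, 3

Ratios: 1 = 19.43 / 11.80 ≈ 1.647; 2 = 19.01 / 12.13 ≈ 1.567; 3 = 22.61 / 12.65 ≈ 1.787; 4 = 19.79 / 11.38 ≈ 1.739.
|Δ from 1.618|: 1 0.029; 2 0.051; 3 0.169; 4 0.121.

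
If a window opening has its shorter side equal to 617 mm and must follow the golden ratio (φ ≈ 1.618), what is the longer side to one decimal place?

998.3 mm

golden ratio ≈ 1.61803.
Longer side = 617 × 1.61803 ≈ 998.325 → 998.3 mm.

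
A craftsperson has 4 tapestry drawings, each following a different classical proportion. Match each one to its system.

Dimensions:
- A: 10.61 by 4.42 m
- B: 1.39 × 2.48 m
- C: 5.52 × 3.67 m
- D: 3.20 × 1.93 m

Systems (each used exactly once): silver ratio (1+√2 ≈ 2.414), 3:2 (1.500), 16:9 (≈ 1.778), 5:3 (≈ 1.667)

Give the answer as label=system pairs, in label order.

A = 10.61/4.42 ≈ 2.400 → silver ratio (2.414)
B = 2.48/1.39 ≈ 1.784 → 16:9 (1.778)
C = 5.52/3.67 ≈ 1.504 → 3:2 (1.500)
D = 3.20/1.93 ≈ 1.658 → 5:3 (1.667)

A=silver ratio, B=16:9, C=3:2, D=5:3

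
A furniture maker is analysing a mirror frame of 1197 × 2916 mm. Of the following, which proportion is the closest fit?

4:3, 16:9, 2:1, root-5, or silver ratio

Ratio = 2916 / 1197 ≈ 2.436.
Distances: 4:3 1.333 (Δ 1.103); 16:9 1.778 (Δ 0.658); 2:1 2.000 (Δ 0.436); root-5 2.236 (Δ 0.200); silver ratio 2.414 (Δ 0.022).

silver ratio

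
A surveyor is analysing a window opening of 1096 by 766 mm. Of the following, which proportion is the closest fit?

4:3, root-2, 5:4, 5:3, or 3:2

root-2

1096/766 ≈ 1.431. Nearest candidates are root-2 (1.414, off by 0.017) and 3:2 (1.500, off by 0.069).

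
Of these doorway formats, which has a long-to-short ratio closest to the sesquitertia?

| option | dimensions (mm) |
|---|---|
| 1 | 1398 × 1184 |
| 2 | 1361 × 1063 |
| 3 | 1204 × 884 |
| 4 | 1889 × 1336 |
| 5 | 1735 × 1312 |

Ratios (long/short): 1 ≈ 1.181; 2 ≈ 1.280; 3 ≈ 1.362; 4 ≈ 1.414; 5 ≈ 1.322.
4:3 ≈ 1.333; option 5 is nearest (Δ 0.011).

5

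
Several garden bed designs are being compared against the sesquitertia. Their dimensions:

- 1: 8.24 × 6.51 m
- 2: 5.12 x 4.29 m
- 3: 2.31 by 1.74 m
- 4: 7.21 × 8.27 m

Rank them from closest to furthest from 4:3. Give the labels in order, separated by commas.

1: 8.24/6.51 ≈ 1.266 → |1.266 − 1.333| = 0.067
2: 5.12/4.29 ≈ 1.193 → |1.193 − 1.333| = 0.140
3: 2.31/1.74 ≈ 1.328 → |1.328 − 1.333| = 0.005
4: 8.27/7.21 ≈ 1.147 → |1.147 − 1.333| = 0.186

3, 1, 2, 4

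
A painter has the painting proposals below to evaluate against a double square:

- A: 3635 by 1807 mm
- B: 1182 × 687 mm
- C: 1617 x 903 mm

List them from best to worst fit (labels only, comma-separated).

A, C, B

Ratios: A = 3635 / 1807 ≈ 2.012; B = 1182 / 687 ≈ 1.721; C = 1617 / 903 ≈ 1.791.
|Δ from 2.000|: A 0.012; B 0.279; C 0.209.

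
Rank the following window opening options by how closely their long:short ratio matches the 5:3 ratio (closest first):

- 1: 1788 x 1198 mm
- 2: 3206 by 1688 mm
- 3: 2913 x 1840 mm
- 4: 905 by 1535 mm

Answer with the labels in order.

Ratios: 1 = 1788 / 1198 ≈ 1.492; 2 = 3206 / 1688 ≈ 1.899; 3 = 2913 / 1840 ≈ 1.583; 4 = 1535 / 905 ≈ 1.696.
|Δ from 1.667|: 1 0.175; 2 0.232; 3 0.084; 4 0.029.

4, 3, 1, 2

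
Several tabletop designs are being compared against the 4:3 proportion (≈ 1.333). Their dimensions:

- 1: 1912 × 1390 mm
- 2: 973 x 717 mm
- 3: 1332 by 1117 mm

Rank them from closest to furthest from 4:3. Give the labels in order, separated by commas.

Ratios: 1 = 1912 / 1390 ≈ 1.376; 2 = 973 / 717 ≈ 1.357; 3 = 1332 / 1117 ≈ 1.192.
|Δ from 1.333|: 1 0.043; 2 0.024; 3 0.141.

2, 1, 3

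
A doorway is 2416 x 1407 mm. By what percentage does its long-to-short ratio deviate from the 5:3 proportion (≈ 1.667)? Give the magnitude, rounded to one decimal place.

3.0%

Ratio = 2416 / 1407 ≈ 1.7171.
Ideal 5:3 ≈ 1.6667. |1.7171 − 1.6667| / 1.6667 ≈ 3.02% → 3.0%.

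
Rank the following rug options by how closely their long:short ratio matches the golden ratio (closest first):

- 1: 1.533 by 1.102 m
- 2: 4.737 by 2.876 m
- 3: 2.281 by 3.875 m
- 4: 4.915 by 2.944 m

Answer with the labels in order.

2, 4, 3, 1

1: 1.533/1.102 ≈ 1.391 → |1.391 − 1.618| = 0.227
2: 4.737/2.876 ≈ 1.647 → |1.647 − 1.618| = 0.029
3: 3.875/2.281 ≈ 1.699 → |1.699 − 1.618| = 0.081
4: 4.915/2.944 ≈ 1.669 → |1.669 − 1.618| = 0.051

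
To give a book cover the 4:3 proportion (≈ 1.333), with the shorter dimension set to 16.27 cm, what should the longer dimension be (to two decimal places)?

21.69 cm

4:3 ≈ 1.33333.
Longer side = 16.27 × 1.33333 ≈ 21.6933 → 21.69 cm.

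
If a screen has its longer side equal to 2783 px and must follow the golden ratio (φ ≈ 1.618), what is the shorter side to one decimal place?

golden ratio ≈ 1.61803.
Shorter side = 2783 ÷ 1.61803 ≈ 1719.993 → 1720.0 px.

1720.0 px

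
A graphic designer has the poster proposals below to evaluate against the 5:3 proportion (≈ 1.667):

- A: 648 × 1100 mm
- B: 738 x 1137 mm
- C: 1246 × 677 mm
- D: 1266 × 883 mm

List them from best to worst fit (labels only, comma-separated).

A: 1100/648 ≈ 1.698 → |1.698 − 1.667| = 0.031
B: 1137/738 ≈ 1.541 → |1.541 − 1.667| = 0.126
C: 1246/677 ≈ 1.840 → |1.840 − 1.667| = 0.173
D: 1266/883 ≈ 1.434 → |1.434 − 1.667| = 0.233

A, B, C, D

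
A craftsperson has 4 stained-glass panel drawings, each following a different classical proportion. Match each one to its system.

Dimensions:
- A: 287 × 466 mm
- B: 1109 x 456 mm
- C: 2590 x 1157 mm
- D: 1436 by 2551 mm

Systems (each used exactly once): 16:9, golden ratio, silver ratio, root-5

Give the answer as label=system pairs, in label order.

A = 466/287 ≈ 1.624 → golden ratio (1.618)
B = 1109/456 ≈ 2.432 → silver ratio (2.414)
C = 2590/1157 ≈ 2.239 → root-5 (2.236)
D = 2551/1436 ≈ 1.776 → 16:9 (1.778)

A=golden ratio, B=silver ratio, C=root-5, D=16:9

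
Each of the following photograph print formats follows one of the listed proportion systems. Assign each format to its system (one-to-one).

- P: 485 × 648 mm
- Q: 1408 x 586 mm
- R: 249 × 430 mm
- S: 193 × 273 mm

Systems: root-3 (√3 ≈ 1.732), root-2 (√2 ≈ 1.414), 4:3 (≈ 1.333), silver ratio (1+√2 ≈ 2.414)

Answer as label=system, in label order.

P=4:3, Q=silver ratio, R=root-3, S=root-2

Ratios: P ≈ 1.336; Q ≈ 2.403; R ≈ 1.727; S ≈ 1.415.
Targets: root-3 ≈ 1.732; root-2 ≈ 1.414; 4:3 ≈ 1.333; silver ratio ≈ 2.414.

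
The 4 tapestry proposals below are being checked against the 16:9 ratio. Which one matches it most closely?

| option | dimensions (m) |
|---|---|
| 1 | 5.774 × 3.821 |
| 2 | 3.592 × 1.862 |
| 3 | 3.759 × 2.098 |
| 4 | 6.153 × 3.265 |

Ratios (long/short): 1 ≈ 1.511; 2 ≈ 1.929; 3 ≈ 1.792; 4 ≈ 1.885.
16:9 ≈ 1.778; option 3 is nearest (Δ 0.014).

3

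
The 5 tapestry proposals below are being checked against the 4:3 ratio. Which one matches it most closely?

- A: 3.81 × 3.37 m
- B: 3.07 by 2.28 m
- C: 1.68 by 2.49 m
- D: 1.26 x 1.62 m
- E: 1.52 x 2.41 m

B

Ratios (long/short): A ≈ 1.131; B ≈ 1.346; C ≈ 1.482; D ≈ 1.286; E ≈ 1.586.
4:3 ≈ 1.333; option B is nearest (Δ 0.013).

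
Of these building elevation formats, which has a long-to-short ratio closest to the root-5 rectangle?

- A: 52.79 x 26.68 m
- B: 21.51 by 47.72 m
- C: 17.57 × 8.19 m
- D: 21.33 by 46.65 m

Target root-5 ≈ 2.236.
A: 1.979 (Δ0.257)  B: 2.219 (Δ0.017)  C: 2.145 (Δ0.091)  D: 2.187 (Δ0.049)

B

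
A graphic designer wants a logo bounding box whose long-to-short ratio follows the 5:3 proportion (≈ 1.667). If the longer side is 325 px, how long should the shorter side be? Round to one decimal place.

195.0 px

5:3 ≈ 1.66667.
Shorter side = 325 ÷ 1.66667 ≈ 195.000 → 195.0 px.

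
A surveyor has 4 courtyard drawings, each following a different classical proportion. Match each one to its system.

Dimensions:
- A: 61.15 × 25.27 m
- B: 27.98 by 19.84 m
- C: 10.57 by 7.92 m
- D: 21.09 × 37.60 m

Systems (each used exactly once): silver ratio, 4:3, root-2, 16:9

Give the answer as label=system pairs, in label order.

Ratios: A ≈ 2.420; B ≈ 1.410; C ≈ 1.335; D ≈ 1.783.
Targets: silver ratio ≈ 2.414; 4:3 ≈ 1.333; root-2 ≈ 1.414; 16:9 ≈ 1.778.

A=silver ratio, B=root-2, C=4:3, D=16:9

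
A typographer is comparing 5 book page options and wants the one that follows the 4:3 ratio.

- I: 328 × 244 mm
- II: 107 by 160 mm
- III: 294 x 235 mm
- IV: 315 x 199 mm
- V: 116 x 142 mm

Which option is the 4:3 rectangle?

I

Ratios (long/short): I ≈ 1.344; II ≈ 1.495; III ≈ 1.251; IV ≈ 1.583; V ≈ 1.224.
4:3 ≈ 1.333; option I is nearest (Δ 0.011).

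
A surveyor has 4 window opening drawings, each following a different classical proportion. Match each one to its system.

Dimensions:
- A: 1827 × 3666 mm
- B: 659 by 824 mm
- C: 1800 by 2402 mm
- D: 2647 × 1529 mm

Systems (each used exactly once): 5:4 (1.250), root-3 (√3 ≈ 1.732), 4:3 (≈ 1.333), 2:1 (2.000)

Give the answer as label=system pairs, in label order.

Ratios: A ≈ 2.007; B ≈ 1.250; C ≈ 1.334; D ≈ 1.731.
Targets: 5:4 ≈ 1.250; root-3 ≈ 1.732; 4:3 ≈ 1.333; 2:1 ≈ 2.000.

A=2:1, B=5:4, C=4:3, D=root-3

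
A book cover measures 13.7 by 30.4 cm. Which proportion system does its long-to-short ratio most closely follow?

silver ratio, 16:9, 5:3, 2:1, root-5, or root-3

Ratio = 30.4 / 13.7 ≈ 2.219.
Distances: silver ratio 2.414 (Δ 0.195); 16:9 1.778 (Δ 0.441); 5:3 1.667 (Δ 0.552); 2:1 2.000 (Δ 0.219); root-5 2.236 (Δ 0.017); root-3 1.732 (Δ 0.487).

root-5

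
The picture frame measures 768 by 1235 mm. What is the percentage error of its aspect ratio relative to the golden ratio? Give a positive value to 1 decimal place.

Ratio = 1235 / 768 ≈ 1.6081.
Ideal golden ratio ≈ 1.6180. |1.6081 − 1.6180| / 1.6180 ≈ 0.61% → 0.6%.

0.6%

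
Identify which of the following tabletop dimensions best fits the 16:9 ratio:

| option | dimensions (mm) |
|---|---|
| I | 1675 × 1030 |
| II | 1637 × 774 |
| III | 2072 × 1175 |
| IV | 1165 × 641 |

Ratios (long/short): I ≈ 1.626; II ≈ 2.115; III ≈ 1.763; IV ≈ 1.817.
16:9 ≈ 1.778; option III is nearest (Δ 0.015).

III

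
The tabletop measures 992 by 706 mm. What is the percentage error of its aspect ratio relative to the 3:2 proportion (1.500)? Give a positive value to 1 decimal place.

6.3%

Ratio = 992 / 706 ≈ 1.4051.
Ideal 3:2 = 1.5000. |1.4051 − 1.5000| / 1.5000 ≈ 6.33% → 6.3%.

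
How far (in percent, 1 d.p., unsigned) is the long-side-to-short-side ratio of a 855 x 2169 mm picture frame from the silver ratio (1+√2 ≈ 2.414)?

5.1%

Ratio = 2169 / 855 ≈ 2.5368.
Ideal silver ratio ≈ 2.4142. |2.5368 − 2.4142| / 2.4142 ≈ 5.08% → 5.1%.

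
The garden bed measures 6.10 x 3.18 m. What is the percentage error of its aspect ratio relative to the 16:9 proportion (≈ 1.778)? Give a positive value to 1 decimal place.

Ratio = 6.10 / 3.18 ≈ 1.9182.
Ideal 16:9 ≈ 1.7778. |1.9182 − 1.7778| / 1.7778 ≈ 7.90% → 7.9%.

7.9%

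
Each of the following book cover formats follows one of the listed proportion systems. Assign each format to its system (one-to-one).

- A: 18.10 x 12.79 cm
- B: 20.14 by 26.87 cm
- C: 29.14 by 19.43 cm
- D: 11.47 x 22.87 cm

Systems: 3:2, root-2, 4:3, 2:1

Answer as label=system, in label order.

A = 18.10/12.79 ≈ 1.415 → root-2 (1.414)
B = 26.87/20.14 ≈ 1.334 → 4:3 (1.333)
C = 29.14/19.43 ≈ 1.500 → 3:2 (1.500)
D = 22.87/11.47 ≈ 1.994 → 2:1 (2.000)

A=root-2, B=4:3, C=3:2, D=2:1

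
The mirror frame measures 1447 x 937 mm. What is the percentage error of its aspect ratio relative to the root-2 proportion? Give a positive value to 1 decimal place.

Ratio = 1447 / 937 ≈ 1.5443.
Ideal root-2 ≈ 1.4142. |1.5443 − 1.4142| / 1.4142 ≈ 9.20% → 9.2%.

9.2%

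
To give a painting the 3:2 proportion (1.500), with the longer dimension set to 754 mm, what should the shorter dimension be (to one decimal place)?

502.7 mm

3:2 = 1.50000.
Shorter side = 754 ÷ 1.50000 ≈ 502.667 → 502.7 mm.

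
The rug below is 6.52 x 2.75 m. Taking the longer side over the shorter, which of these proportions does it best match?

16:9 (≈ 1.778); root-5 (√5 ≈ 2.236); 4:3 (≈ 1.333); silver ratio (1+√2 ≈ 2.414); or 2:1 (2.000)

6.52/2.75 ≈ 2.371. Nearest candidates are silver ratio (2.414, off by 0.043) and root-5 (2.236, off by 0.135).

silver ratio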